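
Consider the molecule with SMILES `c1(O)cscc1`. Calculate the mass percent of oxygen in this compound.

Atom tally by fragment:
  thiophene ring core → C:4 H:4 S:1
  (− 1 ring H displaced by substituents)
  + OH → O:1 H:1
Element totals:
  C: 4
  H: 4
  O: 1
  S: 1
Molecular formula: C4H4OS.
Molar mass = 100.135 g/mol.
Mass from O: 1 × 15.999 = 15.999 g/mol.
%O = 15.999 / 100.135 × 100 = 15.98%.

15.98%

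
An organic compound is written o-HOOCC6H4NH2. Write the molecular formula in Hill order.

Atom tally by fragment:
  benzene ring core → C:6 H:6
  (− 2 ring H displaced by substituents)
  + COOH → C:1 H:1 O:2
  + NH2 → N:1 H:2
Element totals:
  C: 7
  H: 7
  N: 1
  O: 2

C7H7NO2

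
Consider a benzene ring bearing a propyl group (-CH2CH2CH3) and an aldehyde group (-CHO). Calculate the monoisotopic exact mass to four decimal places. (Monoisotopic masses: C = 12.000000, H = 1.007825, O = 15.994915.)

Atom tally by fragment:
  benzene ring core → C:6 H:6
  (− 2 ring H displaced by substituents)
  + CH2CH2CH3 → C:3 H:7
  + CHO → C:1 H:1 O:1
Element totals:
  C: 10
  H: 12
  O: 1
Molecular formula: C10H12O.
  M = 10(12.0) + 12(1.007825) + 15.994915
    = 120.000000 + 12.093900 + 15.994915 = 148.088815

148.0888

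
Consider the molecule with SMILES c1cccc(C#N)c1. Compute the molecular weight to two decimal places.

Atom tally by fragment:
  benzene ring core → C:6 H:6
  (− 1 ring H displaced by substituents)
  + CN → C:1 N:1
Element totals:
  C: 7
  H: 5
  N: 1
Molecular formula: C7H5N.
  M = 7(12.011) + 5(1.008) + 14.007
    = 84.077 + 5.040 + 14.007 = 103.124

103.12 g/mol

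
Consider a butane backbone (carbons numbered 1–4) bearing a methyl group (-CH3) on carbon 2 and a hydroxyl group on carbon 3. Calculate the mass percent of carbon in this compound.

Atom tally by fragment:
  CH3 → C:1 H:3
  CH(CH3) → C:2 H:4
  CH(OH) → C:1 H:2 O:1
  CH3 → C:1 H:3
Element totals:
  C: 5
  H: 12
  O: 1
Molecular formula: C5H12O.
Molar mass = 88.150 g/mol.
Mass from C: 5 × 12.011 = 60.055 g/mol.
%C = 60.055 / 88.150 × 100 = 68.13%.

68.13%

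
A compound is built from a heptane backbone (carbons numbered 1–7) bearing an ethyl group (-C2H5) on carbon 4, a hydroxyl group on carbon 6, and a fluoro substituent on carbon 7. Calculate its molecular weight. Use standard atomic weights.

Atom tally by fragment:
  CH3 → C:1 H:3
  CH2 → C:1 H:2
  CH2 → C:1 H:2
  CH(C2H5) → C:3 H:6
  CH2 → C:1 H:2
  CH(OH) → C:1 H:2 O:1
  CH2F → C:1 H:2 F:1
Element totals:
  C: 9
  H: 19
  F: 1
  O: 1
Molecular formula: C9H19FO.
  M = 9(12.011) + 19(1.008) + 18.998 + 15.999
    = 108.099 + 19.152 + 18.998 + 15.999 = 162.248

162.25 g/mol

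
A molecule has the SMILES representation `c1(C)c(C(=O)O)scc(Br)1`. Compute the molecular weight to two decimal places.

Atom tally by fragment:
  thiophene ring core → C:4 H:4 S:1
  (− 3 ring H displaced by substituents)
  + CH3 → C:1 H:3
  + COOH → C:1 H:1 O:2
  + Br → Br:1
Element totals:
  C: 6
  H: 5
  Br: 1
  O: 2
  S: 1
Molecular formula: C6H5BrO2S.
  M = 6(12.011) + 5(1.008) + 79.904 + 2(15.999) + 32.06
    = 72.066 + 5.040 + 79.904 + 31.998 + 32.060 = 221.068

221.07 g/mol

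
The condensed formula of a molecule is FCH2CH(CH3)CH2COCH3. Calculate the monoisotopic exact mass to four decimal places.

Atom tally by fragment:
  FCH2 → C:1 H:2 F:1
  CH(CH3) → C:2 H:4
  CH2COCH3 → C:3 H:5 O:1
Element totals:
  C: 6
  H: 11
  F: 1
  O: 1
Molecular formula: C6H11FO.
  M = 6(12.0) + 11(1.007825) + 18.998403 + 15.994915
    = 72.000000 + 11.086075 + 18.998403 + 15.994915 = 118.079393

118.0794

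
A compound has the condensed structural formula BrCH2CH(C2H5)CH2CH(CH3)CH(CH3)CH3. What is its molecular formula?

Element totals:
  C: 10
  H: 21
  Br: 1

C10H21Br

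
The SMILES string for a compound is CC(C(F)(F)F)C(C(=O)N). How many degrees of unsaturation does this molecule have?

Atom tally by fragment:
  CH3 → C:1 H:3
  CH(CF3) → C:2 H:1 F:3
  CH2CONH2 → C:2 H:4 O:1 N:1
Element totals:
  C: 5
  H: 8
  F: 3
  N: 1
  O: 1
Molecular formula: C5H8F3NO.
DoU = (2C + 2 + N − H − X) / 2 = (2·5 + 2 + 1 − 8 − 3) / 2 = 1.

1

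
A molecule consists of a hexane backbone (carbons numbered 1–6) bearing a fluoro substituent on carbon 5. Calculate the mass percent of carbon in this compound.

69.18%

Atom tally by fragment:
  CH3 → C:1 H:3
  CH2 → C:1 H:2
  CH2 → C:1 H:2
  CH2 → C:1 H:2
  CH(F) → C:1 H:1 F:1
  CH3 → C:1 H:3
Element totals:
  C: 6
  H: 13
  F: 1
Molecular formula: C6H13F.
Molar mass = 104.168 g/mol.
Mass from C: 6 × 12.011 = 72.066 g/mol.
%C = 72.066 / 104.168 × 100 = 69.18%.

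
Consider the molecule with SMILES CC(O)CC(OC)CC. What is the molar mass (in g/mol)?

Atom tally by fragment:
  CH3 → C:1 H:3
  CH(OH) → C:1 H:2 O:1
  CH2 → C:1 H:2
  CH(OCH3) → C:2 H:4 O:1
  CH2 → C:1 H:2
  CH3 → C:1 H:3
Element totals:
  C: 7
  H: 16
  O: 2
Molecular formula: C7H16O2.
  M = 7(12.011) + 16(1.008) + 2(15.999)
    = 84.077 + 16.128 + 31.998 = 132.203

132.20 g/mol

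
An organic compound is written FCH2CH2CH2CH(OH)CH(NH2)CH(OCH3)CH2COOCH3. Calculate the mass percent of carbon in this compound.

50.62%

Atom tally by fragment:
  FCH2 → C:1 H:2 F:1
  CH2 → C:1 H:2
  CH2 → C:1 H:2
  CH(OH) → C:1 H:2 O:1
  CH(NH2) → C:1 H:3 N:1
  CH(OCH3) → C:2 H:4 O:1
  CH2COOCH3 → C:3 H:5 O:2
Element totals:
  C: 10
  H: 20
  F: 1
  N: 1
  O: 4
Molecular formula: C10H20FNO4.
Molar mass = 237.271 g/mol.
Mass from C: 10 × 12.011 = 120.110 g/mol.
%C = 120.110 / 237.271 × 100 = 50.62%.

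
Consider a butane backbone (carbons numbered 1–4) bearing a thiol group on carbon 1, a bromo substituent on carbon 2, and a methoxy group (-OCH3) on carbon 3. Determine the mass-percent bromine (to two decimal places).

Atom tally by fragment:
  HSCH2 → C:1 H:3 S:1
  CH(Br) → C:1 H:1 Br:1
  CH(OCH3) → C:2 H:4 O:1
  CH3 → C:1 H:3
Element totals:
  C: 5
  H: 11
  Br: 1
  O: 1
  S: 1
Molecular formula: C5H11BrOS.
Molar mass = 199.106 g/mol.
Mass from Br: 1 × 79.904 = 79.904 g/mol.
%Br = 79.904 / 199.106 × 100 = 40.13%.

40.13%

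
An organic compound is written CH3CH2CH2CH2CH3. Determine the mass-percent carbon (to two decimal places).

Atom tally by fragment:
  CH3 → C:1 H:3
  CH2 → C:1 H:2
  CH2 → C:1 H:2
  CH2 → C:1 H:2
  CH3 → C:1 H:3
Element totals:
  C: 5
  H: 12
Molecular formula: C5H12.
Molar mass = 72.151 g/mol.
Mass from C: 5 × 12.011 = 60.055 g/mol.
%C = 60.055 / 72.151 × 100 = 83.24%.

83.24%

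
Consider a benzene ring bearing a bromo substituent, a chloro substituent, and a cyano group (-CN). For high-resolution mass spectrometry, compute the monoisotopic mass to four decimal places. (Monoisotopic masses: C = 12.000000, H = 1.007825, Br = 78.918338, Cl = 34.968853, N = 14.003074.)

Atom tally by fragment:
  benzene ring core → C:6 H:6
  (− 3 ring H displaced by substituents)
  + Br → Br:1
  + Cl → Cl:1
  + CN → C:1 N:1
Element totals:
  C: 7
  H: 3
  Br: 1
  Cl: 1
  N: 1
Molecular formula: C7H3BrClN.
  M = 7(12.0) + 3(1.007825) + 78.918338 + 34.968853 + 14.003074
    = 84.000000 + 3.023475 + 78.918338 + 34.968853 + 14.003074 = 214.913740

214.9137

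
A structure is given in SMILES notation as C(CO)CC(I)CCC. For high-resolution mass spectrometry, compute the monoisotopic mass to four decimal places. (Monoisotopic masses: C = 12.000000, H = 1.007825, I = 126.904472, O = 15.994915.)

242.0168

Atom tally by fragment:
  HOCH2CH2 → C:2 H:5 O:1
  CH2 → C:1 H:2
  CH(I) → C:1 H:1 I:1
  CH2 → C:1 H:2
  CH2 → C:1 H:2
  CH3 → C:1 H:3
Element totals:
  C: 7
  H: 15
  I: 1
  O: 1
Molecular formula: C7H15IO.
  M = 7(12.0) + 15(1.007825) + 126.904472 + 15.994915
    = 84.000000 + 15.117375 + 126.904472 + 15.994915 = 242.016762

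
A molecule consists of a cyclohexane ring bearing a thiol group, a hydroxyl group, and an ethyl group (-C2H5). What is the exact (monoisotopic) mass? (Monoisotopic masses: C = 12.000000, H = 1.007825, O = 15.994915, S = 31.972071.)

160.0922

Atom tally by fragment:
  cyclohexane ring core → C:6 H:12
  (− 3 ring H displaced by substituents)
  + SH → S:1 H:1
  + OH → O:1 H:1
  + C2H5 → C:2 H:5
Element totals:
  C: 8
  H: 16
  O: 1
  S: 1
Molecular formula: C8H16OS.
  M = 8(12.0) + 16(1.007825) + 15.994915 + 31.972071
    = 96.000000 + 16.125200 + 15.994915 + 31.972071 = 160.092186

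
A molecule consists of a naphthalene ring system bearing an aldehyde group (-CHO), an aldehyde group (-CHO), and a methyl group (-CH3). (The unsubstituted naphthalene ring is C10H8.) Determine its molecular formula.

Atom tally by fragment:
  naphthalene ring system core → C:10 H:8
  (− 3 ring H displaced by substituents)
  + CHO → C:1 H:1 O:1
  + CHO → C:1 H:1 O:1
  + CH3 → C:1 H:3
Element totals:
  C: 13
  H: 10
  O: 2

C13H10O2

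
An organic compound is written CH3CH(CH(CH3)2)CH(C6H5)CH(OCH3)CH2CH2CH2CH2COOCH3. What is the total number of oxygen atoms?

Atom tally by fragment:
  CH3 → C:1 H:3
  CH(CH(CH3)2) → C:4 H:8
  CH(C6H5) → C:7 H:6
  CH(OCH3) → C:2 H:4 O:1
  CH2 → C:1 H:2
  CH2 → C:1 H:2
  CH2 → C:1 H:2
  CH2COOCH3 → C:3 H:5 O:2
Element totals:
  C: 20
  H: 32
  O: 3

3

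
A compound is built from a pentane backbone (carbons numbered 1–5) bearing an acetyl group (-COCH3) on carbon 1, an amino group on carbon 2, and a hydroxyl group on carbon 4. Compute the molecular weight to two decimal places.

145.20 g/mol

Atom tally by fragment:
  CH3COCH2 → C:3 H:5 O:1
  CH(NH2) → C:1 H:3 N:1
  CH2 → C:1 H:2
  CH(OH) → C:1 H:2 O:1
  CH3 → C:1 H:3
Element totals:
  C: 7
  H: 15
  N: 1
  O: 2
Molecular formula: C7H15NO2.
  M = 7(12.011) + 15(1.008) + 14.007 + 2(15.999)
    = 84.077 + 15.120 + 14.007 + 31.998 = 145.202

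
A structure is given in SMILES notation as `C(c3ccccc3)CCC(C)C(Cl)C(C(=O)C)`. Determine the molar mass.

252.78 g/mol

Atom tally by fragment:
  C6H5CH2 → C:7 H:7
  CH2 → C:1 H:2
  CH2 → C:1 H:2
  CH(CH3) → C:2 H:4
  CH(Cl) → C:1 H:1 Cl:1
  CH2COCH3 → C:3 H:5 O:1
Element totals:
  C: 15
  H: 21
  Cl: 1
  O: 1
Molecular formula: C15H21ClO.
  M = 15(12.011) + 21(1.008) + 35.45 + 15.999
    = 180.165 + 21.168 + 35.450 + 15.999 = 252.782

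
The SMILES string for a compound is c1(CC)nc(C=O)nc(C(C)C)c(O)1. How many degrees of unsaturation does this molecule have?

Atom tally by fragment:
  pyrimidine ring core → C:4 H:4 N:2
  (− 4 ring H displaced by substituents)
  + C2H5 → C:2 H:5
  + CHO → C:1 H:1 O:1
  + CH(CH3)2 → C:3 H:7
  + OH → O:1 H:1
Element totals:
  C: 10
  H: 14
  N: 2
  O: 2
Molecular formula: C10H14N2O2.
DoU = (2C + 2 + N − H − X) / 2 = (2·10 + 2 + 2 − 14 − 0) / 2 = 5.

5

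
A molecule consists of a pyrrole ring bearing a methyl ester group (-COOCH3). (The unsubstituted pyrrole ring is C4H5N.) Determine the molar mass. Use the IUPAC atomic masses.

Atom tally by fragment:
  pyrrole ring core → C:4 H:5 N:1
  (− 1 ring H displaced by substituents)
  + COOCH3 → C:2 H:3 O:2
Element totals:
  C: 6
  H: 7
  N: 1
  O: 2
Molecular formula: C6H7NO2.
  M = 6(12.011) + 7(1.008) + 14.007 + 2(15.999)
    = 72.066 + 7.056 + 14.007 + 31.998 = 125.127

125.13 g/mol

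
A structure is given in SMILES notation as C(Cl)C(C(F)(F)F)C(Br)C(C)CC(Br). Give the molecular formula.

C8H12Br2ClF3

Atom tally by fragment:
  ClCH2 → C:1 H:2 Cl:1
  CH(CF3) → C:2 H:1 F:3
  CH(Br) → C:1 H:1 Br:1
  CH(CH3) → C:2 H:4
  CH2 → C:1 H:2
  CH2Br → C:1 H:2 Br:1
Element totals:
  C: 8
  H: 12
  Br: 2
  Cl: 1
  F: 3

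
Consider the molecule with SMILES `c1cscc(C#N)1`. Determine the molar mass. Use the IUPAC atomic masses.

Atom tally by fragment:
  thiophene ring core → C:4 H:4 S:1
  (− 1 ring H displaced by substituents)
  + CN → C:1 N:1
Element totals:
  C: 5
  H: 3
  N: 1
  S: 1
Molecular formula: C5H3NS.
  M = 5(12.011) + 3(1.008) + 14.007 + 32.06
    = 60.055 + 3.024 + 14.007 + 32.060 = 109.146

109.15 g/mol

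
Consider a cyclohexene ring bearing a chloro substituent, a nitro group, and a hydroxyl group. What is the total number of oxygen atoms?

Atom tally by fragment:
  cyclohexene ring core → C:6 H:10
  (− 3 ring H displaced by substituents)
  + Cl → Cl:1
  + NO2 → N:1 O:2
  + OH → O:1 H:1
Element totals:
  C: 6
  H: 8
  Cl: 1
  N: 1
  O: 3

3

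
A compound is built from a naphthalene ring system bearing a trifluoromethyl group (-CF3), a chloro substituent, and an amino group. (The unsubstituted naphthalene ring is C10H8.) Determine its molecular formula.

C11H7ClF3N

Atom tally by fragment:
  naphthalene ring system core → C:10 H:8
  (− 3 ring H displaced by substituents)
  + CF3 → C:1 F:3
  + Cl → Cl:1
  + NH2 → N:1 H:2
Element totals:
  C: 11
  H: 7
  Cl: 1
  F: 3
  N: 1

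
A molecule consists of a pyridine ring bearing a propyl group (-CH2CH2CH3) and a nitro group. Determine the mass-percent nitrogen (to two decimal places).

Atom tally by fragment:
  pyridine ring core → C:5 H:5 N:1
  (− 2 ring H displaced by substituents)
  + CH2CH2CH3 → C:3 H:7
  + NO2 → N:1 O:2
Element totals:
  C: 8
  H: 10
  N: 2
  O: 2
Molecular formula: C8H10N2O2.
Molar mass = 166.180 g/mol.
Mass from N: 2 × 14.007 = 28.014 g/mol.
%N = 28.014 / 166.180 × 100 = 16.86%.

16.86%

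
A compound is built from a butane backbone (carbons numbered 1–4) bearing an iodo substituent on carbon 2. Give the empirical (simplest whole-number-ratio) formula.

Atom tally by fragment:
  CH3 → C:1 H:3
  CH(I) → C:1 H:1 I:1
  CH2 → C:1 H:2
  CH3 → C:1 H:3
Element totals:
  C: 4
  H: 9
  I: 1
Molecular formula: C4H9I.
gcd of subscripts (4, 9, 1) = 1, so the empirical formula equals the molecular formula.

C4H9I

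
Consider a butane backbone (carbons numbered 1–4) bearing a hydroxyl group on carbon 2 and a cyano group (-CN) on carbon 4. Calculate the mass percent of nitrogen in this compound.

14.13%

Atom tally by fragment:
  CH3 → C:1 H:3
  CH(OH) → C:1 H:2 O:1
  CH2 → C:1 H:2
  CH2CN → C:2 H:2 N:1
Element totals:
  C: 5
  H: 9
  N: 1
  O: 1
Molecular formula: C5H9NO.
Molar mass = 99.133 g/mol.
Mass from N: 1 × 14.007 = 14.007 g/mol.
%N = 14.007 / 99.133 × 100 = 14.13%.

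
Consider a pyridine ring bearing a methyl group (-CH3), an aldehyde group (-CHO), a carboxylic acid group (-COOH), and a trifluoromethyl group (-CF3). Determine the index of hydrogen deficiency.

6

Atom tally by fragment:
  pyridine ring core → C:5 H:5 N:1
  (− 4 ring H displaced by substituents)
  + CH3 → C:1 H:3
  + CHO → C:1 H:1 O:1
  + COOH → C:1 H:1 O:2
  + CF3 → C:1 F:3
Element totals:
  C: 9
  H: 6
  F: 3
  N: 1
  O: 3
Molecular formula: C9H6F3NO3.
DoU = (2C + 2 + N − H − X) / 2 = (2·9 + 2 + 1 − 6 − 3) / 2 = 6.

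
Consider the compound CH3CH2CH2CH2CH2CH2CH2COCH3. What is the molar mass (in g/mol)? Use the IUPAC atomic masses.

Atom tally by fragment:
  CH3 → C:1 H:3
  CH2 → C:1 H:2
  CH2 → C:1 H:2
  CH2 → C:1 H:2
  CH2 → C:1 H:2
  CH2 → C:1 H:2
  CH2COCH3 → C:3 H:5 O:1
Element totals:
  C: 9
  H: 18
  O: 1
Molecular formula: C9H18O.
  M = 9(12.011) + 18(1.008) + 15.999
    = 108.099 + 18.144 + 15.999 = 142.242

142.24 g/mol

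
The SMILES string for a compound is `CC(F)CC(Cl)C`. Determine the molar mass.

Atom tally by fragment:
  CH3 → C:1 H:3
  CH(F) → C:1 H:1 F:1
  CH2 → C:1 H:2
  CH(Cl) → C:1 H:1 Cl:1
  CH3 → C:1 H:3
Element totals:
  C: 5
  H: 10
  Cl: 1
  F: 1
Molecular formula: C5H10ClF.
  M = 5(12.011) + 10(1.008) + 35.45 + 18.998
    = 60.055 + 10.080 + 35.450 + 18.998 = 124.583

124.58 g/mol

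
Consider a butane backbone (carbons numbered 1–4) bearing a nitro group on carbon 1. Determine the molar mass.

103.12 g/mol

Atom tally by fragment:
  O2NCH2 → C:1 H:2 N:1 O:2
  CH2 → C:1 H:2
  CH2 → C:1 H:2
  CH3 → C:1 H:3
Element totals:
  C: 4
  H: 9
  N: 1
  O: 2
Molecular formula: C4H9NO2.
  M = 4(12.011) + 9(1.008) + 14.007 + 2(15.999)
    = 48.044 + 9.072 + 14.007 + 31.998 = 103.121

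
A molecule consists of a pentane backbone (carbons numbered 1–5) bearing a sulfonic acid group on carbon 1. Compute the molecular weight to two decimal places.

Atom tally by fragment:
  HO3SCH2 → C:1 H:3 S:1 O:3
  CH2 → C:1 H:2
  CH2 → C:1 H:2
  CH2 → C:1 H:2
  CH3 → C:1 H:3
Element totals:
  C: 5
  H: 12
  O: 3
  S: 1
Molecular formula: C5H12O3S.
  M = 5(12.011) + 12(1.008) + 3(15.999) + 32.06
    = 60.055 + 12.096 + 47.997 + 32.060 = 152.208

152.21 g/mol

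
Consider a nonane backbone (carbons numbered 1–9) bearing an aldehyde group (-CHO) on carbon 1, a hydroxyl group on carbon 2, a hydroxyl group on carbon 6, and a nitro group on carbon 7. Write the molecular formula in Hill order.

C10H19NO5

Atom tally by fragment:
  OHCCH2 → C:2 H:3 O:1
  CH(OH) → C:1 H:2 O:1
  CH2 → C:1 H:2
  CH2 → C:1 H:2
  CH2 → C:1 H:2
  CH(OH) → C:1 H:2 O:1
  CH(NO2) → C:1 H:1 N:1 O:2
  CH2 → C:1 H:2
  CH3 → C:1 H:3
Element totals:
  C: 10
  H: 19
  N: 1
  O: 5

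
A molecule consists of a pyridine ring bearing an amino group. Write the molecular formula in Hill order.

Atom tally by fragment:
  pyridine ring core → C:5 H:5 N:1
  (− 1 ring H displaced by substituents)
  + NH2 → N:1 H:2
Element totals:
  C: 5
  H: 6
  N: 2

C5H6N2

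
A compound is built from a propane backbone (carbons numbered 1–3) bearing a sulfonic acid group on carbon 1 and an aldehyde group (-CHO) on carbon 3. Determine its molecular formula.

C4H8O4S

Atom tally by fragment:
  HO3SCH2 → C:1 H:3 S:1 O:3
  CH2 → C:1 H:2
  CH2CHO → C:2 H:3 O:1
Element totals:
  C: 4
  H: 8
  O: 4
  S: 1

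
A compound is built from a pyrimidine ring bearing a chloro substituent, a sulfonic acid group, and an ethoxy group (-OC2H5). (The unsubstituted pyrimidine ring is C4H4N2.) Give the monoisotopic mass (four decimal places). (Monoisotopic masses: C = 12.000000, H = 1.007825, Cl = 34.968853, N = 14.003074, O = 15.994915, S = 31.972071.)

237.9815

Atom tally by fragment:
  pyrimidine ring core → C:4 H:4 N:2
  (− 3 ring H displaced by substituents)
  + Cl → Cl:1
  + SO3H → S:1 O:3 H:1
  + OC2H5 → C:2 H:5 O:1
Element totals:
  C: 6
  H: 7
  Cl: 1
  N: 2
  O: 4
  S: 1
Molecular formula: C6H7ClN2O4S.
  M = 6(12.0) + 7(1.007825) + 34.968853 + 2(14.003074) + 4(15.994915) + 31.972071
    = 72.000000 + 7.054775 + 34.968853 + 28.006148 + 63.979660 + 31.972071 = 237.981507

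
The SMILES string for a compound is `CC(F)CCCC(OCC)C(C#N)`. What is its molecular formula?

Atom tally by fragment:
  CH3 → C:1 H:3
  CH(F) → C:1 H:1 F:1
  CH2 → C:1 H:2
  CH2 → C:1 H:2
  CH2 → C:1 H:2
  CH(OC2H5) → C:3 H:6 O:1
  CH2CN → C:2 H:2 N:1
Element totals:
  C: 10
  H: 18
  F: 1
  N: 1
  O: 1

C10H18FNO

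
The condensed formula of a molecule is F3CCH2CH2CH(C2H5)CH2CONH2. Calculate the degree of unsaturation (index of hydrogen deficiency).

Atom tally by fragment:
  F3CCH2 → C:2 H:2 F:3
  CH2 → C:1 H:2
  CH(C2H5) → C:3 H:6
  CH2CONH2 → C:2 H:4 O:1 N:1
Element totals:
  C: 8
  H: 14
  F: 3
  N: 1
  O: 1
Molecular formula: C8H14F3NO.
DoU = (2C + 2 + N − H − X) / 2 = (2·8 + 2 + 1 − 14 − 3) / 2 = 1.

1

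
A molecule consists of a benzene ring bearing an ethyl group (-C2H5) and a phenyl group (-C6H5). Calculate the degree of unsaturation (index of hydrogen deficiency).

8

Atom tally by fragment:
  benzene ring core → C:6 H:6
  (− 2 ring H displaced by substituents)
  + C2H5 → C:2 H:5
  + C6H5 → C:6 H:5
Element totals:
  C: 14
  H: 14
Molecular formula: C14H14.
DoU = (2C + 2 + N − H − X) / 2 = (2·14 + 2 + 0 − 14 − 0) / 2 = 8.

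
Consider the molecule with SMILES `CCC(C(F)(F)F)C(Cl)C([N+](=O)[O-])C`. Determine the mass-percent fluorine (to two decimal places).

24.40%

Atom tally by fragment:
  CH3 → C:1 H:3
  CH2 → C:1 H:2
  CH(CF3) → C:2 H:1 F:3
  CH(Cl) → C:1 H:1 Cl:1
  CH(NO2) → C:1 H:1 N:1 O:2
  CH3 → C:1 H:3
Element totals:
  C: 7
  H: 11
  Cl: 1
  F: 3
  N: 1
  O: 2
Molecular formula: C7H11ClF3NO2.
Molar mass = 233.614 g/mol.
Mass from F: 3 × 18.998 = 56.994 g/mol.
%F = 56.994 / 233.614 × 100 = 24.40%.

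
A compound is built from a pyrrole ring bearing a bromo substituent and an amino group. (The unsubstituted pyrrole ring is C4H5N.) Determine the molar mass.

Atom tally by fragment:
  pyrrole ring core → C:4 H:5 N:1
  (− 2 ring H displaced by substituents)
  + Br → Br:1
  + NH2 → N:1 H:2
Element totals:
  C: 4
  H: 5
  Br: 1
  N: 2
Molecular formula: C4H5BrN2.
  M = 4(12.011) + 5(1.008) + 79.904 + 2(14.007)
    = 48.044 + 5.040 + 79.904 + 28.014 = 161.002

161.00 g/mol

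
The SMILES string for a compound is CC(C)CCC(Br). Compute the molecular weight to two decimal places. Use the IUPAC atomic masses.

165.07 g/mol

Atom tally by fragment:
  CH3 → C:1 H:3
  CH(CH3) → C:2 H:4
  CH2 → C:1 H:2
  CH2 → C:1 H:2
  CH2Br → C:1 H:2 Br:1
Element totals:
  C: 6
  H: 13
  Br: 1
Molecular formula: C6H13Br.
  M = 6(12.011) + 13(1.008) + 79.904
    = 72.066 + 13.104 + 79.904 = 165.074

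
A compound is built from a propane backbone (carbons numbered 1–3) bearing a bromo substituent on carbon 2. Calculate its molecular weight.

122.99 g/mol

Atom tally by fragment:
  CH3 → C:1 H:3
  CH(Br) → C:1 H:1 Br:1
  CH3 → C:1 H:3
Element totals:
  C: 3
  H: 7
  Br: 1
Molecular formula: C3H7Br.
  M = 3(12.011) + 7(1.008) + 79.904
    = 36.033 + 7.056 + 79.904 = 122.993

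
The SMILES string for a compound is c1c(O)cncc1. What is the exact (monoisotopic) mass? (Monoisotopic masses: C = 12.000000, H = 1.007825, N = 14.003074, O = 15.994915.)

Atom tally by fragment:
  pyridine ring core → C:5 H:5 N:1
  (− 1 ring H displaced by substituents)
  + OH → O:1 H:1
Element totals:
  C: 5
  H: 5
  N: 1
  O: 1
Molecular formula: C5H5NO.
  M = 5(12.0) + 5(1.007825) + 14.003074 + 15.994915
    = 60.000000 + 5.039125 + 14.003074 + 15.994915 = 95.037114

95.0371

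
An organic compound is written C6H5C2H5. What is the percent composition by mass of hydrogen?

9.49%

Atom tally by fragment:
  benzene ring core → C:6 H:6
  (− 1 ring H displaced by substituents)
  + C2H5 → C:2 H:5
Element totals:
  C: 8
  H: 10
Molecular formula: C8H10.
Molar mass = 106.168 g/mol.
Mass from H: 10 × 1.008 = 10.080 g/mol.
%H = 10.080 / 106.168 × 100 = 9.49%.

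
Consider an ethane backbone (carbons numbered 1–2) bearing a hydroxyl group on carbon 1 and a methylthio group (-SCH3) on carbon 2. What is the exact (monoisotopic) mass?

Atom tally by fragment:
  HOCH2 → C:1 H:3 O:1
  CH2SCH3 → C:2 H:5 S:1
Element totals:
  C: 3
  H: 8
  O: 1
  S: 1
Molecular formula: C3H8OS.
  M = 3(12.0) + 8(1.007825) + 15.994915 + 31.972071
    = 36.000000 + 8.062600 + 15.994915 + 31.972071 = 92.029586

92.0296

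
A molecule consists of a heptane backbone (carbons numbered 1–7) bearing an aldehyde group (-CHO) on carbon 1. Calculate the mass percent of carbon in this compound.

Atom tally by fragment:
  OHCCH2 → C:2 H:3 O:1
  CH2 → C:1 H:2
  CH2 → C:1 H:2
  CH2 → C:1 H:2
  CH2 → C:1 H:2
  CH2 → C:1 H:2
  CH3 → C:1 H:3
Element totals:
  C: 8
  H: 16
  O: 1
Molecular formula: C8H16O.
Molar mass = 128.215 g/mol.
Mass from C: 8 × 12.011 = 96.088 g/mol.
%C = 96.088 / 128.215 × 100 = 74.94%.

74.94%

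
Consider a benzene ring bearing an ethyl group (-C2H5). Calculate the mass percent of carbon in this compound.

90.51%

Atom tally by fragment:
  benzene ring core → C:6 H:6
  (− 1 ring H displaced by substituents)
  + C2H5 → C:2 H:5
Element totals:
  C: 8
  H: 10
Molecular formula: C8H10.
Molar mass = 106.168 g/mol.
Mass from C: 8 × 12.011 = 96.088 g/mol.
%C = 96.088 / 106.168 × 100 = 90.51%.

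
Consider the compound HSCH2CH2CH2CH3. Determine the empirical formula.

Element totals:
  C: 4
  H: 10
  S: 1
Molecular formula: C4H10S.
gcd of subscripts (4, 10, 1) = 1, so the empirical formula equals the molecular formula.

C4H10S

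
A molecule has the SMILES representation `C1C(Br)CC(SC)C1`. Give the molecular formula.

Atom tally by fragment:
  cyclopentane ring core → C:5 H:10
  (− 2 ring H displaced by substituents)
  + Br → Br:1
  + SCH3 → C:1 H:3 S:1
Element totals:
  C: 6
  H: 11
  Br: 1
  S: 1

C6H11BrS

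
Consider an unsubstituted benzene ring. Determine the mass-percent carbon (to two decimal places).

92.26%

Atom tally by fragment:
  benzene ring core → C:6 H:6
Element totals:
  C: 6
  H: 6
Molecular formula: C6H6.
Molar mass = 78.114 g/mol.
Mass from C: 6 × 12.011 = 72.066 g/mol.
%C = 72.066 / 78.114 × 100 = 92.26%.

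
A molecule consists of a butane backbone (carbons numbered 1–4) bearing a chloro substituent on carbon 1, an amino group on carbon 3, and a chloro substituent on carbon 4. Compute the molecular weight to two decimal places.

Atom tally by fragment:
  ClCH2 → C:1 H:2 Cl:1
  CH2 → C:1 H:2
  CH(NH2) → C:1 H:3 N:1
  CH2Cl → C:1 H:2 Cl:1
Element totals:
  C: 4
  H: 9
  Cl: 2
  N: 1
Molecular formula: C4H9Cl2N.
  M = 4(12.011) + 9(1.008) + 2(35.45) + 14.007
    = 48.044 + 9.072 + 70.900 + 14.007 = 142.023

142.02 g/mol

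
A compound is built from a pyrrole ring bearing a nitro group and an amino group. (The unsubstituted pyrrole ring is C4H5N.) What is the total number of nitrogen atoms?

Atom tally by fragment:
  pyrrole ring core → C:4 H:5 N:1
  (− 2 ring H displaced by substituents)
  + NO2 → N:1 O:2
  + NH2 → N:1 H:2
Element totals:
  C: 4
  H: 5
  N: 3
  O: 2

3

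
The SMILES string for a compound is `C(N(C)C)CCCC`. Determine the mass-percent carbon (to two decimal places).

72.97%

Atom tally by fragment:
  (CH3)2NCH2 → C:3 H:8 N:1
  CH2 → C:1 H:2
  CH2 → C:1 H:2
  CH2 → C:1 H:2
  CH3 → C:1 H:3
Element totals:
  C: 7
  H: 17
  N: 1
Molecular formula: C7H17N.
Molar mass = 115.220 g/mol.
Mass from C: 7 × 12.011 = 84.077 g/mol.
%C = 84.077 / 115.220 × 100 = 72.97%.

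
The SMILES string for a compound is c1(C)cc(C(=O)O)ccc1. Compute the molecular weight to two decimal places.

Atom tally by fragment:
  benzene ring core → C:6 H:6
  (− 2 ring H displaced by substituents)
  + CH3 → C:1 H:3
  + COOH → C:1 H:1 O:2
Element totals:
  C: 8
  H: 8
  O: 2
Molecular formula: C8H8O2.
  M = 8(12.011) + 8(1.008) + 2(15.999)
    = 96.088 + 8.064 + 31.998 = 136.150

136.15 g/mol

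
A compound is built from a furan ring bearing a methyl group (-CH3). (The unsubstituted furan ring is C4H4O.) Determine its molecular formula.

Atom tally by fragment:
  furan ring core → C:4 H:4 O:1
  (− 1 ring H displaced by substituents)
  + CH3 → C:1 H:3
Element totals:
  C: 5
  H: 6
  O: 1

C5H6O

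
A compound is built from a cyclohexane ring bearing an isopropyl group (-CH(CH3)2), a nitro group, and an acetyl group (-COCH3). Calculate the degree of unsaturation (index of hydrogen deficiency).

3

Atom tally by fragment:
  cyclohexane ring core → C:6 H:12
  (− 3 ring H displaced by substituents)
  + CH(CH3)2 → C:3 H:7
  + NO2 → N:1 O:2
  + COCH3 → C:2 H:3 O:1
Element totals:
  C: 11
  H: 19
  N: 1
  O: 3
Molecular formula: C11H19NO3.
DoU = (2C + 2 + N − H − X) / 2 = (2·11 + 2 + 1 − 19 − 0) / 2 = 3.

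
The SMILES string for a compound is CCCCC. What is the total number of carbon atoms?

5

Atom tally by fragment:
  CH3 → C:1 H:3
  CH2 → C:1 H:2
  CH2 → C:1 H:2
  CH2 → C:1 H:2
  CH3 → C:1 H:3
Element totals:
  C: 5
  H: 12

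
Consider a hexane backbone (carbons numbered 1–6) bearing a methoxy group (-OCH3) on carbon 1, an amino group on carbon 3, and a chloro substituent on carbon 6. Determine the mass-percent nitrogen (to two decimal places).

8.46%

Atom tally by fragment:
  CH3OCH2 → C:2 H:5 O:1
  CH2 → C:1 H:2
  CH(NH2) → C:1 H:3 N:1
  CH2 → C:1 H:2
  CH2 → C:1 H:2
  CH2Cl → C:1 H:2 Cl:1
Element totals:
  C: 7
  H: 16
  Cl: 1
  N: 1
  O: 1
Molecular formula: C7H16ClNO.
Molar mass = 165.661 g/mol.
Mass from N: 1 × 14.007 = 14.007 g/mol.
%N = 14.007 / 165.661 × 100 = 8.46%.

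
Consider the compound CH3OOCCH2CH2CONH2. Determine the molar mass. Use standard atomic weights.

131.13 g/mol

Atom tally by fragment:
  CH3OOCCH2 → C:3 H:5 O:2
  CH2CONH2 → C:2 H:4 O:1 N:1
Element totals:
  C: 5
  H: 9
  N: 1
  O: 3
Molecular formula: C5H9NO3.
  M = 5(12.011) + 9(1.008) + 14.007 + 3(15.999)
    = 60.055 + 9.072 + 14.007 + 47.997 = 131.131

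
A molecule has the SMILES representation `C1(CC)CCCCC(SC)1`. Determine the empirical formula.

C9H18S

Atom tally by fragment:
  cyclohexane ring core → C:6 H:12
  (− 2 ring H displaced by substituents)
  + C2H5 → C:2 H:5
  + SCH3 → C:1 H:3 S:1
Element totals:
  C: 9
  H: 18
  S: 1
Molecular formula: C9H18S.
gcd of subscripts (9, 18, 1) = 1, so the empirical formula equals the molecular formula.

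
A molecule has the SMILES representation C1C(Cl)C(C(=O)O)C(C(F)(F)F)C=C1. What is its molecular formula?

Atom tally by fragment:
  cyclohexene ring core → C:6 H:10
  (− 3 ring H displaced by substituents)
  + Cl → Cl:1
  + COOH → C:1 H:1 O:2
  + CF3 → C:1 F:3
Element totals:
  C: 8
  H: 8
  Cl: 1
  F: 3
  O: 2

C8H8ClF3O2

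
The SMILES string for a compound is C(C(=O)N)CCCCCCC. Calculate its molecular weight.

Atom tally by fragment:
  H2NOCCH2 → C:2 H:4 O:1 N:1
  CH2 → C:1 H:2
  CH2 → C:1 H:2
  CH2 → C:1 H:2
  CH2 → C:1 H:2
  CH2 → C:1 H:2
  CH2 → C:1 H:2
  CH3 → C:1 H:3
Element totals:
  C: 9
  H: 19
  N: 1
  O: 1
Molecular formula: C9H19NO.
  M = 9(12.011) + 19(1.008) + 14.007 + 15.999
    = 108.099 + 19.152 + 14.007 + 15.999 = 157.257

157.26 g/mol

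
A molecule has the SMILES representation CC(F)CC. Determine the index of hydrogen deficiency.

0

Atom tally by fragment:
  CH3 → C:1 H:3
  CH(F) → C:1 H:1 F:1
  CH2 → C:1 H:2
  CH3 → C:1 H:3
Element totals:
  C: 4
  H: 9
  F: 1
Molecular formula: C4H9F.
DoU = (2C + 2 + N − H − X) / 2 = (2·4 + 2 + 0 − 9 − 1) / 2 = 0.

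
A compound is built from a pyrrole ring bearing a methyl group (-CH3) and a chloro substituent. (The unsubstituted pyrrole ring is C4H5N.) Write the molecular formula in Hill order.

C5H6ClN

Atom tally by fragment:
  pyrrole ring core → C:4 H:5 N:1
  (− 2 ring H displaced by substituents)
  + CH3 → C:1 H:3
  + Cl → Cl:1
Element totals:
  C: 5
  H: 6
  Cl: 1
  N: 1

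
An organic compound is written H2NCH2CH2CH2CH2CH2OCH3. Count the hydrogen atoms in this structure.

Atom tally by fragment:
  H2NCH2 → C:1 H:4 N:1
  CH2 → C:1 H:2
  CH2 → C:1 H:2
  CH2 → C:1 H:2
  CH2OCH3 → C:2 H:5 O:1
Element totals:
  C: 6
  H: 15
  N: 1
  O: 1

15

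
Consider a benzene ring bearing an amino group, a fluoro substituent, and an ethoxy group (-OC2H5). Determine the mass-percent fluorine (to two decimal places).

Atom tally by fragment:
  benzene ring core → C:6 H:6
  (− 3 ring H displaced by substituents)
  + NH2 → N:1 H:2
  + F → F:1
  + OC2H5 → C:2 H:5 O:1
Element totals:
  C: 8
  H: 10
  F: 1
  N: 1
  O: 1
Molecular formula: C8H10FNO.
Molar mass = 155.172 g/mol.
Mass from F: 1 × 18.998 = 18.998 g/mol.
%F = 18.998 / 155.172 × 100 = 12.24%.

12.24%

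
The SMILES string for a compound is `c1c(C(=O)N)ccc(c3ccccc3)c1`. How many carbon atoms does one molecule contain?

Atom tally by fragment:
  benzene ring core → C:6 H:6
  (− 2 ring H displaced by substituents)
  + CONH2 → C:1 H:2 O:1 N:1
  + C6H5 → C:6 H:5
Element totals:
  C: 13
  H: 11
  N: 1
  O: 1

13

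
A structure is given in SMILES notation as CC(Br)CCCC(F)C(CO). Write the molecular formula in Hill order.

Atom tally by fragment:
  CH3 → C:1 H:3
  CH(Br) → C:1 H:1 Br:1
  CH2 → C:1 H:2
  CH2 → C:1 H:2
  CH2 → C:1 H:2
  CH(F) → C:1 H:1 F:1
  CH2CH2OH → C:2 H:5 O:1
Element totals:
  C: 8
  H: 16
  Br: 1
  F: 1
  O: 1

C8H16BrFO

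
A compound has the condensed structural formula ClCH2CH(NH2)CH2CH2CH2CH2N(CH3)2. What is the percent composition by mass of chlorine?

Atom tally by fragment:
  ClCH2 → C:1 H:2 Cl:1
  CH(NH2) → C:1 H:3 N:1
  CH2 → C:1 H:2
  CH2 → C:1 H:2
  CH2 → C:1 H:2
  CH2N(CH3)2 → C:3 H:8 N:1
Element totals:
  C: 8
  H: 19
  Cl: 1
  N: 2
Molecular formula: C8H19ClN2.
Molar mass = 178.704 g/mol.
Mass from Cl: 1 × 35.45 = 35.450 g/mol.
%Cl = 35.450 / 178.704 × 100 = 19.84%.

19.84%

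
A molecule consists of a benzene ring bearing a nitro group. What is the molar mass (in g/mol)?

Atom tally by fragment:
  benzene ring core → C:6 H:6
  (− 1 ring H displaced by substituents)
  + NO2 → N:1 O:2
Element totals:
  C: 6
  H: 5
  N: 1
  O: 2
Molecular formula: C6H5NO2.
  M = 6(12.011) + 5(1.008) + 14.007 + 2(15.999)
    = 72.066 + 5.040 + 14.007 + 31.998 = 123.111

123.11 g/mol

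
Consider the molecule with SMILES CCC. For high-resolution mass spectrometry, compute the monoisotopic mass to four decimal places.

44.0626

Atom tally by fragment:
  CH3 → C:1 H:3
  CH2 → C:1 H:2
  CH3 → C:1 H:3
Element totals:
  C: 3
  H: 8
Molecular formula: C3H8.
  M = 3(12.0) + 8(1.007825)
    = 36.000000 + 8.062600 = 44.062600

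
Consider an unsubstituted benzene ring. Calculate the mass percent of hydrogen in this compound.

Atom tally by fragment:
  benzene ring core → C:6 H:6
Element totals:
  C: 6
  H: 6
Molecular formula: C6H6.
Molar mass = 78.114 g/mol.
Mass from H: 6 × 1.008 = 6.048 g/mol.
%H = 6.048 / 78.114 × 100 = 7.74%.

7.74%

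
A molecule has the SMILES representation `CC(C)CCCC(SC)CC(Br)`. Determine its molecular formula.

Atom tally by fragment:
  CH3 → C:1 H:3
  CH(CH3) → C:2 H:4
  CH2 → C:1 H:2
  CH2 → C:1 H:2
  CH2 → C:1 H:2
  CH(SCH3) → C:2 H:4 S:1
  CH2 → C:1 H:2
  CH2Br → C:1 H:2 Br:1
Element totals:
  C: 10
  H: 21
  Br: 1
  S: 1

C10H21BrS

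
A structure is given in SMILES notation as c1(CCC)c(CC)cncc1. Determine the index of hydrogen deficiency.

Atom tally by fragment:
  pyridine ring core → C:5 H:5 N:1
  (− 2 ring H displaced by substituents)
  + CH2CH2CH3 → C:3 H:7
  + C2H5 → C:2 H:5
Element totals:
  C: 10
  H: 15
  N: 1
Molecular formula: C10H15N.
DoU = (2C + 2 + N − H − X) / 2 = (2·10 + 2 + 1 − 15 − 0) / 2 = 4.

4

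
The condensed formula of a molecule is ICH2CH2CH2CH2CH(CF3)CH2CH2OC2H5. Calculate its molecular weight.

Atom tally by fragment:
  ICH2 → C:1 H:2 I:1
  CH2 → C:1 H:2
  CH2 → C:1 H:2
  CH2 → C:1 H:2
  CH(CF3) → C:2 H:1 F:3
  CH2 → C:1 H:2
  CH2OC2H5 → C:3 H:7 O:1
Element totals:
  C: 10
  H: 18
  F: 3
  I: 1
  O: 1
Molecular formula: C10H18F3IO.
  M = 10(12.011) + 18(1.008) + 3(18.998) + 126.904 + 15.999
    = 120.110 + 18.144 + 56.994 + 126.904 + 15.999 = 338.151

338.15 g/mol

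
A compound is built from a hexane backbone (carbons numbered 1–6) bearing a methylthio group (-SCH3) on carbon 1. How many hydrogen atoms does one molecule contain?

16

Atom tally by fragment:
  CH3SCH2 → C:2 H:5 S:1
  CH2 → C:1 H:2
  CH2 → C:1 H:2
  CH2 → C:1 H:2
  CH2 → C:1 H:2
  CH3 → C:1 H:3
Element totals:
  C: 7
  H: 16
  S: 1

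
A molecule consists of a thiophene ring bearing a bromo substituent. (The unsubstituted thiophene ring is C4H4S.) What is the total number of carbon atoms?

Atom tally by fragment:
  thiophene ring core → C:4 H:4 S:1
  (− 1 ring H displaced by substituents)
  + Br → Br:1
Element totals:
  C: 4
  H: 3
  Br: 1
  S: 1

4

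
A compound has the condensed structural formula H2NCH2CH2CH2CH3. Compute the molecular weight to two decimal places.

Atom tally by fragment:
  H2NCH2 → C:1 H:4 N:1
  CH2 → C:1 H:2
  CH2 → C:1 H:2
  CH3 → C:1 H:3
Element totals:
  C: 4
  H: 11
  N: 1
Molecular formula: C4H11N.
  M = 4(12.011) + 11(1.008) + 14.007
    = 48.044 + 11.088 + 14.007 = 73.139

73.14 g/mol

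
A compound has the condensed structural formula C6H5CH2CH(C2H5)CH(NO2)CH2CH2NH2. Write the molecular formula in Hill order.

Element totals:
  C: 13
  H: 20
  N: 2
  O: 2

C13H20N2O2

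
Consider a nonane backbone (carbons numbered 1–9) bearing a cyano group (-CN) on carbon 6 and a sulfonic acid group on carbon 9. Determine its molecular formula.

C10H19NO3S

Atom tally by fragment:
  CH3 → C:1 H:3
  CH2 → C:1 H:2
  CH2 → C:1 H:2
  CH2 → C:1 H:2
  CH2 → C:1 H:2
  CH(CN) → C:2 H:1 N:1
  CH2 → C:1 H:2
  CH2 → C:1 H:2
  CH2SO3H → C:1 H:3 S:1 O:3
Element totals:
  C: 10
  H: 19
  N: 1
  O: 3
  S: 1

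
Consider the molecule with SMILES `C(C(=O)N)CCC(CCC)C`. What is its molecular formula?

C9H19NO

Atom tally by fragment:
  H2NOCCH2 → C:2 H:4 O:1 N:1
  CH2 → C:1 H:2
  CH2 → C:1 H:2
  CH(CH2CH2CH3) → C:4 H:8
  CH3 → C:1 H:3
Element totals:
  C: 9
  H: 19
  N: 1
  O: 1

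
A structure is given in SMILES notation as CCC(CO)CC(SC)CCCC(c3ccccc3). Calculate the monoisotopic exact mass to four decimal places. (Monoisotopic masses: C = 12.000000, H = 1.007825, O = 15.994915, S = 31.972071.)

280.1861

Atom tally by fragment:
  CH3 → C:1 H:3
  CH2 → C:1 H:2
  CH(CH2OH) → C:2 H:4 O:1
  CH2 → C:1 H:2
  CH(SCH3) → C:2 H:4 S:1
  CH2 → C:1 H:2
  CH2 → C:1 H:2
  CH2 → C:1 H:2
  CH2C6H5 → C:7 H:7
Element totals:
  C: 17
  H: 28
  O: 1
  S: 1
Molecular formula: C17H28OS.
  M = 17(12.0) + 28(1.007825) + 15.994915 + 31.972071
    = 204.000000 + 28.219100 + 15.994915 + 31.972071 = 280.186086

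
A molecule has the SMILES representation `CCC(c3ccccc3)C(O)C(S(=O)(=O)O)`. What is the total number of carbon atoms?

11

Atom tally by fragment:
  CH3 → C:1 H:3
  CH2 → C:1 H:2
  CH(C6H5) → C:7 H:6
  CH(OH) → C:1 H:2 O:1
  CH2SO3H → C:1 H:3 S:1 O:3
Element totals:
  C: 11
  H: 16
  O: 4
  S: 1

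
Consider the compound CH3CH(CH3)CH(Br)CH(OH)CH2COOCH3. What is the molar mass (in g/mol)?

Atom tally by fragment:
  CH3 → C:1 H:3
  CH(CH3) → C:2 H:4
  CH(Br) → C:1 H:1 Br:1
  CH(OH) → C:1 H:2 O:1
  CH2COOCH3 → C:3 H:5 O:2
Element totals:
  C: 8
  H: 15
  Br: 1
  O: 3
Molecular formula: C8H15BrO3.
  M = 8(12.011) + 15(1.008) + 79.904 + 3(15.999)
    = 96.088 + 15.120 + 79.904 + 47.997 = 239.109

239.11 g/mol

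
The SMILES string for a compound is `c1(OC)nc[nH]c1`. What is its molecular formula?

C4H6N2O

Atom tally by fragment:
  imidazole ring core → C:3 H:4 N:2
  (− 1 ring H displaced by substituents)
  + OCH3 → C:1 H:3 O:1
Element totals:
  C: 4
  H: 6
  N: 2
  O: 1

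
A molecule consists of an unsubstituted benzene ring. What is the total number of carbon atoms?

6

Atom tally by fragment:
  benzene ring core → C:6 H:6
Element totals:
  C: 6
  H: 6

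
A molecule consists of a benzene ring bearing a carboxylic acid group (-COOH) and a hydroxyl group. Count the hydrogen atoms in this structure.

6

Atom tally by fragment:
  benzene ring core → C:6 H:6
  (− 2 ring H displaced by substituents)
  + COOH → C:1 H:1 O:2
  + OH → O:1 H:1
Element totals:
  C: 7
  H: 6
  O: 3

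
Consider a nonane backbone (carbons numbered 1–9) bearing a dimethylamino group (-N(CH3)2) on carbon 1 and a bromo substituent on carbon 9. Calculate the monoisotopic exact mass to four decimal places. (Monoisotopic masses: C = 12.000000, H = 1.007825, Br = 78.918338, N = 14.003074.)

249.1092

Atom tally by fragment:
  (CH3)2NCH2 → C:3 H:8 N:1
  CH2 → C:1 H:2
  CH2 → C:1 H:2
  CH2 → C:1 H:2
  CH2 → C:1 H:2
  CH2 → C:1 H:2
  CH2 → C:1 H:2
  CH2 → C:1 H:2
  CH2Br → C:1 H:2 Br:1
Element totals:
  C: 11
  H: 24
  Br: 1
  N: 1
Molecular formula: C11H24BrN.
  M = 11(12.0) + 24(1.007825) + 78.918338 + 14.003074
    = 132.000000 + 24.187800 + 78.918338 + 14.003074 = 249.109212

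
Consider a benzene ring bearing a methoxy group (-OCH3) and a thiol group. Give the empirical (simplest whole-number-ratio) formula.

Atom tally by fragment:
  benzene ring core → C:6 H:6
  (− 2 ring H displaced by substituents)
  + OCH3 → C:1 H:3 O:1
  + SH → S:1 H:1
Element totals:
  C: 7
  H: 8
  O: 1
  S: 1
Molecular formula: C7H8OS.
gcd of subscripts (7, 8, 1, 1) = 1, so the empirical formula equals the molecular formula.

C7H8OS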